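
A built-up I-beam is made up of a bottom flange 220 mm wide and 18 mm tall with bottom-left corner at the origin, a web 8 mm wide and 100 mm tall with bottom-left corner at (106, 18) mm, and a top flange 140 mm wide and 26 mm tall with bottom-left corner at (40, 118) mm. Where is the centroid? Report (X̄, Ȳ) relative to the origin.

bottom flange: A = 220 × 18 = 3960.00, centroid at (110.00, 9.00).
web: A = 8 × 100 = 800.00, centroid at (110.00, 68.00).
top flange: A = 140 × 26 = 3640.00, centroid at (110.00, 131.00).
ΣA = 8400.00 mm², ΣAX̄ = 924000.00 mm³, ΣAȲ = 566880.00 mm³.
X̄ = 924000.00/8400.00 = 110.00 mm; Ȳ = 566880.00/8400.00 = 67.49 mm.

X̄ = 110.00 mm, Ȳ = 67.49 mm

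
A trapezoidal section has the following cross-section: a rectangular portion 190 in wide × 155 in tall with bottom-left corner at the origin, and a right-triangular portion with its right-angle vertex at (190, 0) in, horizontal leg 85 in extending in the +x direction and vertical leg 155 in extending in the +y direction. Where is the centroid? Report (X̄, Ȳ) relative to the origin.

X̄ = 117.54 in, Ȳ = 72.78 in

rectangular portion: A = 190 × 155 = 29450.00, centroid at (95.00, 77.50).
triangular portion: A = ½·85·155 = 6587.50, centroid at (218.33, 51.67).
ΣA = 36037.50 in², ΣAX̄ = 4236020.83 in³, ΣAȲ = 2622729.17 in³.
X̄ = 4236020.83/36037.50 = 117.54 in; Ȳ = 2622729.17/36037.50 = 72.78 in.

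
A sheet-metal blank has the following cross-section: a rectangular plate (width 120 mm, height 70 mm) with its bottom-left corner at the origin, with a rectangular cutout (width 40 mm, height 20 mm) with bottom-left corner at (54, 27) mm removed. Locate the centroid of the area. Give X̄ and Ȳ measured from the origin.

X̄ = 58.53 mm, Ȳ = 34.79 mm

plate: A = 120 × 70 = 8400.00, centroid at (60.00, 35.00).
hole: A = −(40 × 20) = -800.00, centroid at (74.00, 37.00).
ΣA = 7600.00 mm²
ΣAX̄ = (8400.00)(60.00) + (-800.00)(74.00) = 444800.00 mm³
ΣAȲ = (8400.00)(35.00) + (-800.00)(37.00) = 264400.00 mm³
X̄ = 444800.00 / 7600.00 = 58.53 mm
Ȳ = 264400.00 / 7600.00 = 34.79 mm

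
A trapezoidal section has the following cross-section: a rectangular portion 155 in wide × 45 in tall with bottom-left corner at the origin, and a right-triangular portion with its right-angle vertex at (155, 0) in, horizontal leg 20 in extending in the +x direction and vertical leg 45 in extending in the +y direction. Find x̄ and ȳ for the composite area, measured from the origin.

Part | A | x̄ᵢ | ȳᵢ | A·x̄ᵢ | A·ȳᵢ
rectangular portion | 6975.00 | 77.50 | 22.50 | 540562.50 | 156937.50
triangular portion | 450.00 | 161.67 | 15.00 | 72750.00 | 6750.00
Σ | 7425.00 |  |  | 613312.50 | 163687.50
x̄ = 613312.50 / 7425.00 = 82.60 in
ȳ = 163687.50 / 7425.00 = 22.05 in

x̄ = 82.60 in, ȳ = 22.05 in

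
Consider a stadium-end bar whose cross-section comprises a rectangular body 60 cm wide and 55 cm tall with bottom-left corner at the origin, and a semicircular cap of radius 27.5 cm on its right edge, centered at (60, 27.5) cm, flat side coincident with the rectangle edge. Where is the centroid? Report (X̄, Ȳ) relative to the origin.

rectangular body: A = 60 × 55 = 3300.00, centroid at (30.00, 27.50).
semicircular end: A = ½π·27.5² = 1187.91, centroid at (71.67, 27.50).
ΣA = 4487.91 cm², ΣAX̄ = 184139.47 cm³, ΣAȲ = 123417.65 cm³.
X̄ = 184139.47/4487.91 = 41.03 cm; Ȳ = 123417.65/4487.91 = 27.50 cm.

X̄ = 41.03 cm, Ȳ = 27.50 cm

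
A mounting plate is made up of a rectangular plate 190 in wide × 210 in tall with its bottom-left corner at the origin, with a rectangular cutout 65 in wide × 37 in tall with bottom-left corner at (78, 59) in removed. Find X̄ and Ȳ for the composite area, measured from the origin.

plate: A = 190 × 210 = 39900.00, centroid at (95.00, 105.00).
hole: A = −(65 × 37) = -2405.00, centroid at (110.50, 77.50).
ΣA = 37495.00 in², ΣAX̄ = 3524747.50 in³, ΣAȲ = 4003112.50 in³.
X̄ = 3524747.50/37495.00 = 94.01 in; Ȳ = 4003112.50/37495.00 = 106.76 in.

X̄ = 94.01 in, Ȳ = 106.76 in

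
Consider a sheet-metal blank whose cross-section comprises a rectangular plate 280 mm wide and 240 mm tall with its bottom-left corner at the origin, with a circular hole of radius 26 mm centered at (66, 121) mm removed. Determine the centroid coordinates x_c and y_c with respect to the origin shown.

x_c = 142.41 mm, y_c = 119.97 mm

plate: A = 280 × 240 = 67200.00, centroid at (140.00, 120.00).
hole: A = −π·26² = -2123.72, centroid at (66.00, 121.00).
ΣA = 65076.28 mm², ΣAx_c = 9267834.70 mm³, ΣAy_c = 7807030.29 mm³.
x_c = 9267834.70/65076.28 = 142.41 mm; y_c = 7807030.29/65076.28 = 119.97 mm.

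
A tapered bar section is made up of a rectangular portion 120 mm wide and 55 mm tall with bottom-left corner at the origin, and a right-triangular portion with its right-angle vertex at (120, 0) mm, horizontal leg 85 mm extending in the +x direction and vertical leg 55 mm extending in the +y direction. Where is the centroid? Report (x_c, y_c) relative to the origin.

x_c = 83.10 mm, y_c = 25.10 mm

rectangular portion: A = 120 × 55 = 6600.00, centroid at (60.00, 27.50).
triangular portion: A = ½·85·55 = 2337.50, centroid at (148.33, 18.33).
ΣA = 8937.50 mm²
ΣAx_c = (6600.00)(60.00) + (2337.50)(148.33) = 742729.17 mm³
ΣAy_c = (6600.00)(27.50) + (2337.50)(18.33) = 224354.17 mm³
x_c = 742729.17 / 8937.50 = 83.10 mm
y_c = 224354.17 / 8937.50 = 25.10 mm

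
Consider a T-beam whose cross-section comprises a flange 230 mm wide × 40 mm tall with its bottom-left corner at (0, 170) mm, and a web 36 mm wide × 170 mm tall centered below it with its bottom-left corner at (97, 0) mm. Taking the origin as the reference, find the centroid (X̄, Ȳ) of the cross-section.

X̄ = 115.00 mm, Ȳ = 148.05 mm

web: A = 36 × 170 = 6120.00, centroid at (115.00, 85.00).
flange: A = 230 × 40 = 9200.00, centroid at (115.00, 190.00).
ΣA = 15320.00 mm², ΣAX̄ = 1761800.00 mm³, ΣAȲ = 2268200.00 mm³.
X̄ = 1761800.00/15320.00 = 115.00 mm; Ȳ = 2268200.00/15320.00 = 148.05 mm.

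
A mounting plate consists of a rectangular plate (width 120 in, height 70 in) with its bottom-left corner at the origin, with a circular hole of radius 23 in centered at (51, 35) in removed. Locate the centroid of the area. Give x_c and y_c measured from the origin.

Part | A | x̄ᵢ | ȳᵢ | A·x̄ᵢ | A·ȳᵢ
plate | 8400.00 | 60.00 | 35.00 | 504000.00 | 294000.00
hole | -1661.90 | 51.00 | 35.00 | -84757.03 | -58166.59
Σ | 6738.10 |  |  | 419242.97 | 235833.41
x_c = 419242.97 / 6738.10 = 62.22 in
y_c = 235833.41 / 6738.10 = 35.00 in

x_c = 62.22 in, y_c = 35.00 in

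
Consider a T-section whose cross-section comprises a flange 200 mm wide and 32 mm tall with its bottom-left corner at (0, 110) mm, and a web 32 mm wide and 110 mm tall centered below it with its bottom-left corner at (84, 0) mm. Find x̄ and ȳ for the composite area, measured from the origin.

Part | A | x̄ᵢ | ȳᵢ | A·x̄ᵢ | A·ȳᵢ
web | 3520.00 | 100.00 | 55.00 | 352000.00 | 193600.00
flange | 6400.00 | 100.00 | 126.00 | 640000.00 | 806400.00
Σ | 9920.00 |  |  | 992000.00 | 1000000.00
x̄ = 992000.00 / 9920.00 = 100.00 mm
ȳ = 1000000.00 / 9920.00 = 100.81 mm

x̄ = 100.00 mm, ȳ = 100.81 mm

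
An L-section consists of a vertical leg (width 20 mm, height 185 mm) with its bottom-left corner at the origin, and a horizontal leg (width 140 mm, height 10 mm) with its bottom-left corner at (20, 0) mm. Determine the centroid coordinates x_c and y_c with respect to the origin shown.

x_c = 31.96 mm, y_c = 68.48 mm

vertical leg: A = 20 × 185 = 3700.00, centroid at (10.00, 92.50).
horizontal leg: A = 140 × 10 = 1400.00, centroid at (90.00, 5.00).
ΣA = 5100.00 mm²
ΣAx_c = (3700.00)(10.00) + (1400.00)(90.00) = 163000.00 mm³
ΣAy_c = (3700.00)(92.50) + (1400.00)(5.00) = 349250.00 mm³
x_c = 163000.00 / 5100.00 = 31.96 mm
y_c = 349250.00 / 5100.00 = 68.48 mm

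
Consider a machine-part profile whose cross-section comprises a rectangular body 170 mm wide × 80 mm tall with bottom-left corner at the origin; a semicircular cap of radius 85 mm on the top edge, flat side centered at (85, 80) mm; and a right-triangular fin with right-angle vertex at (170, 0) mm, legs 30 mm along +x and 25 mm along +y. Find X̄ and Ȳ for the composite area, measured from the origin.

X̄ = 86.41 mm, Ȳ = 73.62 mm

Part | A | x̄ᵢ | ȳᵢ | A·x̄ᵢ | A·ȳᵢ
rectangular body | 13600.00 | 85.00 | 40.00 | 1156000.00 | 544000.00
semicircular top | 11349.00 | 85.00 | 116.08 | 964665.29 | 1317336.94
triangular fin | 375.00 | 180.00 | 8.33 | 67500.00 | 3125.00
Σ | 25324.00 |  |  | 2188165.29 | 1864461.94
X̄ = 2188165.29 / 25324.00 = 86.41 mm
Ȳ = 1864461.94 / 25324.00 = 73.62 mm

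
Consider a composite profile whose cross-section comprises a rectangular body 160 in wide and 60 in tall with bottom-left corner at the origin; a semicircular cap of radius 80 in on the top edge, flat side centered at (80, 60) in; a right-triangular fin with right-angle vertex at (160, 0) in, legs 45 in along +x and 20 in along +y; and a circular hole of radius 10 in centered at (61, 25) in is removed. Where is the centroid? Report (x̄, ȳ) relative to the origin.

rectangular body: A = 160 × 60 = 9600.00, centroid at (80.00, 30.00).
semicircular top: A = ½π·80² = 10053.10, centroid at (80.00, 93.95).
triangular fin: A = ½·45·20 = 450.00, centroid at (175.00, 6.67).
hole: A = −π·10² = -314.16, centroid at (61.00, 25.00).
ΣA = 19788.94 in²
ΣAx̄ = (9600.00)(80.00) + (10053.10)(80.00) + (450.00)(175.00) + (-314.16)(61.00) = 1631834.00 in³
ΣAȳ = (9600.00)(30.00) + (10053.10)(93.95) + (450.00)(6.67) + (-314.16)(25.00) = 1227665.14 in³
x̄ = 1631834.00 / 19788.94 = 82.46 in
ȳ = 1227665.14 / 19788.94 = 62.04 in

x̄ = 82.46 in, ȳ = 62.04 in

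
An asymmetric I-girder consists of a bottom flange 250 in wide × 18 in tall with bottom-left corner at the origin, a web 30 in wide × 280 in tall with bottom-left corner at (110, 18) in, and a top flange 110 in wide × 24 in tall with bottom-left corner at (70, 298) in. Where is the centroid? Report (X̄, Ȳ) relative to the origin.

X̄ = 125.00 in, Ȳ = 140.68 in

bottom flange: A = 250 × 18 = 4500.00, centroid at (125.00, 9.00).
web: A = 30 × 280 = 8400.00, centroid at (125.00, 158.00).
top flange: A = 110 × 24 = 2640.00, centroid at (125.00, 310.00).
ΣA = 15540.00 in², ΣAX̄ = 1942500.00 in³, ΣAȲ = 2186100.00 in³.
X̄ = 1942500.00/15540.00 = 125.00 in; Ȳ = 2186100.00/15540.00 = 140.68 in.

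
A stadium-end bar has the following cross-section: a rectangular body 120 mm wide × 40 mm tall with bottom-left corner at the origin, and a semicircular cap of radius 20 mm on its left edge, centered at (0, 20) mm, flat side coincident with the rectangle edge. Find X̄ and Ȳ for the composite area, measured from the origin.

X̄ = 52.07 mm, Ȳ = 20.00 mm

rectangular body: A = 120 × 40 = 4800.00, centroid at (60.00, 20.00).
semicircular end: A = ½π·20² = 628.32, centroid at (-8.49, 20.00).
ΣA = 5428.32 mm², ΣAX̄ = 282666.67 mm³, ΣAȲ = 108566.37 mm³.
X̄ = 282666.67/5428.32 = 52.07 mm; Ȳ = 108566.37/5428.32 = 20.00 mm.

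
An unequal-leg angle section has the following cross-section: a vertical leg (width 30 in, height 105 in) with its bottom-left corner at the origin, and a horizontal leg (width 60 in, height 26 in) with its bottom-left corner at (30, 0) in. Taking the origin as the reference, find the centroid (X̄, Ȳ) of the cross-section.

X̄ = 29.90 in, Ȳ = 39.42 in

vertical leg: A = 30 × 105 = 3150.00, centroid at (15.00, 52.50).
horizontal leg: A = 60 × 26 = 1560.00, centroid at (60.00, 13.00).
ΣA = 4710.00 in², ΣAX̄ = 140850.00 in³, ΣAȲ = 185655.00 in³.
X̄ = 140850.00/4710.00 = 29.90 in; Ȳ = 185655.00/4710.00 = 39.42 in.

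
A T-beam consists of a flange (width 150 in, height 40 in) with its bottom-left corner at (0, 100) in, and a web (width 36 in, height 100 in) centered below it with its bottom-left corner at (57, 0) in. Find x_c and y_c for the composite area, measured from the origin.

web: A = 36 × 100 = 3600.00, centroid at (75.00, 50.00).
flange: A = 150 × 40 = 6000.00, centroid at (75.00, 120.00).
ΣA = 9600.00 in², ΣAx_c = 720000.00 in³, ΣAy_c = 900000.00 in³.
x_c = 720000.00/9600.00 = 75.00 in; y_c = 900000.00/9600.00 = 93.75 in.

x_c = 75.00 in, y_c = 93.75 in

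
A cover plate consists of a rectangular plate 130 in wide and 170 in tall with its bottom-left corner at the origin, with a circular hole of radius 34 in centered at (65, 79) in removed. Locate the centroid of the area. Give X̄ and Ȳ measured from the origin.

X̄ = 65.00 in, Ȳ = 86.18 in

plate: A = 130 × 170 = 22100.00, centroid at (65.00, 85.00).
hole: A = −π·34² = -3631.68, centroid at (65.00, 79.00).
ΣA = 18468.32 in², ΣAX̄ = 1200440.73 in³, ΣAȲ = 1591597.19 in³.
X̄ = 1200440.73/18468.32 = 65.00 in; Ȳ = 1591597.19/18468.32 = 86.18 in.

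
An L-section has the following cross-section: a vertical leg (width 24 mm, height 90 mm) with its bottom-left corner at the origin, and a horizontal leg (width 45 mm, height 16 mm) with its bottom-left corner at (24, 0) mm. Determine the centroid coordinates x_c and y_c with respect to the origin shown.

vertical leg: A = 24 × 90 = 2160.00, centroid at (12.00, 45.00).
horizontal leg: A = 45 × 16 = 720.00, centroid at (46.50, 8.00).
ΣA = 2880.00 mm², ΣAx_c = 59400.00 mm³, ΣAy_c = 102960.00 mm³.
x_c = 59400.00/2880.00 = 20.62 mm; y_c = 102960.00/2880.00 = 35.75 mm.

x_c = 20.62 mm, y_c = 35.75 mm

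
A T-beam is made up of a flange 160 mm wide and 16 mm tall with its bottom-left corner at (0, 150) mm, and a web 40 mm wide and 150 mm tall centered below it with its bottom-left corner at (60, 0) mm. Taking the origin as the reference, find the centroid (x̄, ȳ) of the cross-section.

x̄ = 80.00 mm, ȳ = 99.82 mm

web: A = 40 × 150 = 6000.00, centroid at (80.00, 75.00).
flange: A = 160 × 16 = 2560.00, centroid at (80.00, 158.00).
ΣA = 8560.00 mm²
ΣAx̄ = (6000.00)(80.00) + (2560.00)(80.00) = 684800.00 mm³
ΣAȳ = (6000.00)(75.00) + (2560.00)(158.00) = 854480.00 mm³
x̄ = 684800.00 / 8560.00 = 80.00 mm
ȳ = 854480.00 / 8560.00 = 99.82 mm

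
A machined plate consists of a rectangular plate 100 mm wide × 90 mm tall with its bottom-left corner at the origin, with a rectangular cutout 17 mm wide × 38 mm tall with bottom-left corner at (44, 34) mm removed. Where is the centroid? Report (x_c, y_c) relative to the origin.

Part | A | x̄ᵢ | ȳᵢ | A·x̄ᵢ | A·ȳᵢ
plate | 9000.00 | 50.00 | 45.00 | 450000.00 | 405000.00
hole | -646.00 | 52.50 | 53.00 | -33915.00 | -34238.00
Σ | 8354.00 |  |  | 416085.00 | 370762.00
x_c = 416085.00 / 8354.00 = 49.81 mm
y_c = 370762.00 / 8354.00 = 44.38 mm

x_c = 49.81 mm, y_c = 44.38 mm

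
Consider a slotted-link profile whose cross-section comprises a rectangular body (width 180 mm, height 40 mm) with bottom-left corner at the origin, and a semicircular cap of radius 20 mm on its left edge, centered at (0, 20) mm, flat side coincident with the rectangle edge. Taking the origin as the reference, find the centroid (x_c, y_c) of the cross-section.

Part | A | x̄ᵢ | ȳᵢ | A·x̄ᵢ | A·ȳᵢ
rectangular body | 7200.00 | 90.00 | 20.00 | 648000.00 | 144000.00
semicircular end | 628.32 | -8.49 | 20.00 | -5333.33 | 12566.37
Σ | 7828.32 |  |  | 642666.67 | 156566.37
x_c = 642666.67 / 7828.32 = 82.10 mm
y_c = 156566.37 / 7828.32 = 20.00 mm

x_c = 82.10 mm, y_c = 20.00 mm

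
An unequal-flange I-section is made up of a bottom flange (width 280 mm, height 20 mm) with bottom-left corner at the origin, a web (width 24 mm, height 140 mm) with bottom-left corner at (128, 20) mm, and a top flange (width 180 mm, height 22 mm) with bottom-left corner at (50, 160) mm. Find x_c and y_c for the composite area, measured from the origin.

bottom flange: A = 280 × 20 = 5600.00, centroid at (140.00, 10.00).
web: A = 24 × 140 = 3360.00, centroid at (140.00, 90.00).
top flange: A = 180 × 22 = 3960.00, centroid at (140.00, 171.00).
ΣA = 12920.00 mm²
ΣAx_c = (5600.00)(140.00) + (3360.00)(140.00) + (3960.00)(140.00) = 1808800.00 mm³
ΣAy_c = (5600.00)(10.00) + (3360.00)(90.00) + (3960.00)(171.00) = 1035560.00 mm³
x_c = 1808800.00 / 12920.00 = 140.00 mm
y_c = 1035560.00 / 12920.00 = 80.15 mm

x_c = 140.00 mm, y_c = 80.15 mm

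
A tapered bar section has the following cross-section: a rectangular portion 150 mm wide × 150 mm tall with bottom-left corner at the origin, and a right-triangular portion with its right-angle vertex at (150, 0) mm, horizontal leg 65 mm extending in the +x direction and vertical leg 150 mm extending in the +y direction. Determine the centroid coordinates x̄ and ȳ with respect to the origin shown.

x̄ = 92.21 mm, ȳ = 70.55 mm

rectangular portion: A = 150 × 150 = 22500.00, centroid at (75.00, 75.00).
triangular portion: A = ½·65·150 = 4875.00, centroid at (171.67, 50.00).
ΣA = 27375.00 mm², ΣAx̄ = 2524375.00 mm³, ΣAȳ = 1931250.00 mm³.
x̄ = 2524375.00/27375.00 = 92.21 mm; ȳ = 1931250.00/27375.00 = 70.55 mm.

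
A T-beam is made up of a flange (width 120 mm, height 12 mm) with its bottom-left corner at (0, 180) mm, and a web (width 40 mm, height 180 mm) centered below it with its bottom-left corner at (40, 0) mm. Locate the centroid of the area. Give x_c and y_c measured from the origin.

web: A = 40 × 180 = 7200.00, centroid at (60.00, 90.00).
flange: A = 120 × 12 = 1440.00, centroid at (60.00, 186.00).
ΣA = 8640.00 mm², ΣAx_c = 518400.00 mm³, ΣAy_c = 915840.00 mm³.
x_c = 518400.00/8640.00 = 60.00 mm; y_c = 915840.00/8640.00 = 106.00 mm.

x_c = 60.00 mm, y_c = 106.00 mm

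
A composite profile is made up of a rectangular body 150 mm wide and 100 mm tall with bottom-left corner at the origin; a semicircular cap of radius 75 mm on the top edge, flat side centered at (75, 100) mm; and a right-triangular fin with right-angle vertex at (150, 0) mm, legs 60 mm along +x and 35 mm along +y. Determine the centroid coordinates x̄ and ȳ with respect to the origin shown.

x̄ = 79.01 mm, ȳ = 77.44 mm

Part | A | x̄ᵢ | ȳᵢ | A·x̄ᵢ | A·ȳᵢ
rectangular body | 15000.00 | 75.00 | 50.00 | 1125000.00 | 750000.00
semicircular top | 8835.73 | 75.00 | 131.83 | 662679.70 | 1164822.93
triangular fin | 1050.00 | 170.00 | 11.67 | 178500.00 | 12250.00
Σ | 24885.73 |  |  | 1966179.70 | 1927072.93
x̄ = 1966179.70 / 24885.73 = 79.01 mm
ȳ = 1927072.93 / 24885.73 = 77.44 mm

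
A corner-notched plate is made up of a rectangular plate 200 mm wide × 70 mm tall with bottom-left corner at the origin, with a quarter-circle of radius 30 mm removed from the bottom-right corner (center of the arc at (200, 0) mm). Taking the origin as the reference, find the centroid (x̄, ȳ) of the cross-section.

x̄ = 95.36 mm, ȳ = 36.18 mm

plate: A = 200 × 70 = 14000.00, centroid at (100.00, 35.00).
removed quarter-circle: A = −¼π·30² = -706.86, centroid at (187.27, 12.73).
ΣA = 13293.14 mm², ΣAx̄ = 1267628.33 mm³, ΣAȳ = 481000.00 mm³.
x̄ = 1267628.33/13293.14 = 95.36 mm; ȳ = 481000.00/13293.14 = 36.18 mm.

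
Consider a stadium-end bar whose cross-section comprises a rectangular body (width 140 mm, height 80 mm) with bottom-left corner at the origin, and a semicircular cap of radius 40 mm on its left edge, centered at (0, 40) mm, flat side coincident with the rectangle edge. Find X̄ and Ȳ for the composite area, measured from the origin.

rectangular body: A = 140 × 80 = 11200.00, centroid at (70.00, 40.00).
semicircular end: A = ½π·40² = 2513.27, centroid at (-16.98, 40.00).
ΣA = 13713.27 mm²
ΣAX̄ = (11200.00)(70.00) + (2513.27)(-16.98) = 741333.33 mm³
ΣAȲ = (11200.00)(40.00) + (2513.27)(40.00) = 548530.96 mm³
X̄ = 741333.33 / 13713.27 = 54.06 mm
Ȳ = 548530.96 / 13713.27 = 40.00 mm

X̄ = 54.06 mm, Ȳ = 40.00 mm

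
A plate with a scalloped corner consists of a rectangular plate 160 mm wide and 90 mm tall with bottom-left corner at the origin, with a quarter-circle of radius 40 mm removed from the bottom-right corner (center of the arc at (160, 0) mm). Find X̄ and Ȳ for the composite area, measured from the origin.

Part | A | x̄ᵢ | ȳᵢ | A·x̄ᵢ | A·ȳᵢ
plate | 14400.00 | 80.00 | 45.00 | 1152000.00 | 648000.00
removed quarter-circle | -1256.64 | 143.02 | 16.98 | -179728.60 | -21333.33
Σ | 13143.36 |  |  | 972271.40 | 626666.67
X̄ = 972271.40 / 13143.36 = 73.97 mm
Ȳ = 626666.67 / 13143.36 = 47.68 mm

X̄ = 73.97 mm, Ȳ = 47.68 mm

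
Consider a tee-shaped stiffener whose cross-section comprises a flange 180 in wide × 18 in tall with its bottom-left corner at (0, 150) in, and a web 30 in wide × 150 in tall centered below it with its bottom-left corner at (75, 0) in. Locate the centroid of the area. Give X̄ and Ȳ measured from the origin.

X̄ = 90.00 in, Ȳ = 110.16 in

web: A = 30 × 150 = 4500.00, centroid at (90.00, 75.00).
flange: A = 180 × 18 = 3240.00, centroid at (90.00, 159.00).
ΣA = 7740.00 in², ΣAX̄ = 696600.00 in³, ΣAȲ = 852660.00 in³.
X̄ = 696600.00/7740.00 = 90.00 in; Ȳ = 852660.00/7740.00 = 110.16 in.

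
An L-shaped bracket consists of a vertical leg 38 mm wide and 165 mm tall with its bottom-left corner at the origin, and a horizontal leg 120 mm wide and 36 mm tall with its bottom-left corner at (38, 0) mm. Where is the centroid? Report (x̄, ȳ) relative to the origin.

x̄ = 51.23 mm, ȳ = 56.19 mm

vertical leg: A = 38 × 165 = 6270.00, centroid at (19.00, 82.50).
horizontal leg: A = 120 × 36 = 4320.00, centroid at (98.00, 18.00).
ΣA = 10590.00 mm², ΣAx̄ = 542490.00 mm³, ΣAȳ = 595035.00 mm³.
x̄ = 542490.00/10590.00 = 51.23 mm; ȳ = 595035.00/10590.00 = 56.19 mm.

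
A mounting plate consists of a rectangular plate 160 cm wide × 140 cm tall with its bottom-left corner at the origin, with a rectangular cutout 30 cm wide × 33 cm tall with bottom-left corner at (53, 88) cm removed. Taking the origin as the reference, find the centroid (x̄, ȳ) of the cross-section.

Part | A | x̄ᵢ | ȳᵢ | A·x̄ᵢ | A·ȳᵢ
plate | 22400.00 | 80.00 | 70.00 | 1792000.00 | 1568000.00
hole | -990.00 | 68.00 | 104.50 | -67320.00 | -103455.00
Σ | 21410.00 |  |  | 1724680.00 | 1464545.00
x̄ = 1724680.00 / 21410.00 = 80.55 cm
ȳ = 1464545.00 / 21410.00 = 68.40 cm

x̄ = 80.55 cm, ȳ = 68.40 cm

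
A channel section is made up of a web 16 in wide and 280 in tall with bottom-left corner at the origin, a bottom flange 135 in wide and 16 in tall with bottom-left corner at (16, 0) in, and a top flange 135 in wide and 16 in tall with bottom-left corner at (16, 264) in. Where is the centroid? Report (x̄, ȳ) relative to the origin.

x̄ = 45.06 in, ȳ = 140.00 in

web: A = 16 × 280 = 4480.00, centroid at (8.00, 140.00).
bottom flange: A = 135 × 16 = 2160.00, centroid at (83.50, 8.00).
top flange: A = 135 × 16 = 2160.00, centroid at (83.50, 272.00).
ΣA = 8800.00 in²
ΣAx̄ = (4480.00)(8.00) + (2160.00)(83.50) + (2160.00)(83.50) = 396560.00 in³
ΣAȳ = (4480.00)(140.00) + (2160.00)(8.00) + (2160.00)(272.00) = 1232000.00 in³
x̄ = 396560.00 / 8800.00 = 45.06 in
ȳ = 1232000.00 / 8800.00 = 140.00 in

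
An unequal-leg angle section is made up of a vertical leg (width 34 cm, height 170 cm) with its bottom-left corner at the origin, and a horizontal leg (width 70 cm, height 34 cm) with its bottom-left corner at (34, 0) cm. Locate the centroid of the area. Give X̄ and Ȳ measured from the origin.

X̄ = 32.17 cm, Ȳ = 65.17 cm

Part | A | x̄ᵢ | ȳᵢ | A·x̄ᵢ | A·ȳᵢ
vertical leg | 5780.00 | 17.00 | 85.00 | 98260.00 | 491300.00
horizontal leg | 2380.00 | 69.00 | 17.00 | 164220.00 | 40460.00
Σ | 8160.00 |  |  | 262480.00 | 531760.00
X̄ = 262480.00 / 8160.00 = 32.17 cm
Ȳ = 531760.00 / 8160.00 = 65.17 cm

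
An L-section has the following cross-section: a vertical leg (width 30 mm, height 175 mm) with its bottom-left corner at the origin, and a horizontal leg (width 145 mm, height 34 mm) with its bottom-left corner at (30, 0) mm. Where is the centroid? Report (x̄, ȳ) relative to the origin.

x̄ = 57.37 mm, ȳ = 53.36 mm

vertical leg: A = 30 × 175 = 5250.00, centroid at (15.00, 87.50).
horizontal leg: A = 145 × 34 = 4930.00, centroid at (102.50, 17.00).
ΣA = 10180.00 mm², ΣAx̄ = 584075.00 mm³, ΣAȳ = 543185.00 mm³.
x̄ = 584075.00/10180.00 = 57.37 mm; ȳ = 543185.00/10180.00 = 53.36 mm.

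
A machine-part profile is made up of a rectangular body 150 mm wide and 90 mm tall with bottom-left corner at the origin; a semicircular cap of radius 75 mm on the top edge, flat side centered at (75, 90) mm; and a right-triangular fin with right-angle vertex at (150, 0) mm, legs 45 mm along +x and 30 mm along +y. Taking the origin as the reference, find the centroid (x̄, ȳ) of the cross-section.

x̄ = 77.64 mm, ȳ = 73.48 mm

Part | A | x̄ᵢ | ȳᵢ | A·x̄ᵢ | A·ȳᵢ
rectangular body | 13500.00 | 75.00 | 45.00 | 1012500.00 | 607500.00
semicircular top | 8835.73 | 75.00 | 121.83 | 662679.70 | 1076465.64
triangular fin | 675.00 | 165.00 | 10.00 | 111375.00 | 6750.00
Σ | 23010.73 |  |  | 1786554.70 | 1690715.64
x̄ = 1786554.70 / 23010.73 = 77.64 mm
ȳ = 1690715.64 / 23010.73 = 73.48 mm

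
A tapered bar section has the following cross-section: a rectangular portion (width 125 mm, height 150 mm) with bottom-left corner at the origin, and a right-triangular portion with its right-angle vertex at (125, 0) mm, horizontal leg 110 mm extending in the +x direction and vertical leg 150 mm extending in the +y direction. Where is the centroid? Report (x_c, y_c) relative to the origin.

x_c = 92.80 mm, y_c = 67.36 mm

Part | A | x̄ᵢ | ȳᵢ | A·x̄ᵢ | A·ȳᵢ
rectangular portion | 18750.00 | 62.50 | 75.00 | 1171875.00 | 1406250.00
triangular portion | 8250.00 | 161.67 | 50.00 | 1333750.00 | 412500.00
Σ | 27000.00 |  |  | 2505625.00 | 1818750.00
x_c = 2505625.00 / 27000.00 = 92.80 mm
y_c = 1818750.00 / 27000.00 = 67.36 mm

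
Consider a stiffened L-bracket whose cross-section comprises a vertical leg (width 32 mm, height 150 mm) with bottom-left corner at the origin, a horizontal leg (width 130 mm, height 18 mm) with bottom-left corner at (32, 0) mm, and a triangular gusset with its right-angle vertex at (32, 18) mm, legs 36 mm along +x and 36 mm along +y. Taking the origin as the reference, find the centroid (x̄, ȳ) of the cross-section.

Part | A | x̄ᵢ | ȳᵢ | A·x̄ᵢ | A·ȳᵢ
vertical leg | 4800.00 | 16.00 | 75.00 | 76800.00 | 360000.00
horizontal leg | 2340.00 | 97.00 | 9.00 | 226980.00 | 21060.00
gusset | 648.00 | 44.00 | 30.00 | 28512.00 | 19440.00
Σ | 7788.00 |  |  | 332292.00 | 400500.00
x̄ = 332292.00 / 7788.00 = 42.67 mm
ȳ = 400500.00 / 7788.00 = 51.43 mm

x̄ = 42.67 mm, ȳ = 51.43 mm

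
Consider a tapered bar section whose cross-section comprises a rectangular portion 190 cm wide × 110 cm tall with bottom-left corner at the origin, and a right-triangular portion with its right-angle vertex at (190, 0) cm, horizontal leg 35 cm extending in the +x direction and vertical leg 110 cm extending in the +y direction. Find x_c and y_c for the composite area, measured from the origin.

Part | A | x̄ᵢ | ȳᵢ | A·x̄ᵢ | A·ȳᵢ
rectangular portion | 20900.00 | 95.00 | 55.00 | 1985500.00 | 1149500.00
triangular portion | 1925.00 | 201.67 | 36.67 | 388208.33 | 70583.33
Σ | 22825.00 |  |  | 2373708.33 | 1220083.33
x_c = 2373708.33 / 22825.00 = 104.00 cm
y_c = 1220083.33 / 22825.00 = 53.45 cm

x_c = 104.00 cm, y_c = 53.45 cm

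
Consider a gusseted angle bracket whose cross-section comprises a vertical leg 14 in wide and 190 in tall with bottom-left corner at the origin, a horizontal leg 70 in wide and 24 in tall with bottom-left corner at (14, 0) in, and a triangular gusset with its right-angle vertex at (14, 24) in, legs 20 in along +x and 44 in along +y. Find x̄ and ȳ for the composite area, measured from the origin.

Part | A | x̄ᵢ | ȳᵢ | A·x̄ᵢ | A·ȳᵢ
vertical leg | 2660.00 | 7.00 | 95.00 | 18620.00 | 252700.00
horizontal leg | 1680.00 | 49.00 | 12.00 | 82320.00 | 20160.00
gusset | 440.00 | 20.67 | 38.67 | 9093.33 | 17013.33
Σ | 4780.00 |  |  | 110033.33 | 289873.33
x̄ = 110033.33 / 4780.00 = 23.02 in
ȳ = 289873.33 / 4780.00 = 60.64 in

x̄ = 23.02 in, ȳ = 60.64 in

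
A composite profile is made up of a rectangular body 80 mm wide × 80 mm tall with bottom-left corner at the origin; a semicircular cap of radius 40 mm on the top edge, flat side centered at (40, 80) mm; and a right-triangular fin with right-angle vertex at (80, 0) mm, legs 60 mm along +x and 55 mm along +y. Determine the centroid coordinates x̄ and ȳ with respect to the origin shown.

rectangular body: A = 80 × 80 = 6400.00, centroid at (40.00, 40.00).
semicircular top: A = ½π·40² = 2513.27, centroid at (40.00, 96.98).
triangular fin: A = ½·60·55 = 1650.00, centroid at (100.00, 18.33).
ΣA = 10563.27 mm²
ΣAx̄ = (6400.00)(40.00) + (2513.27)(40.00) + (1650.00)(100.00) = 521530.96 mm³
ΣAȳ = (6400.00)(40.00) + (2513.27)(96.98) + (1650.00)(18.33) = 529978.60 mm³
x̄ = 521530.96 / 10563.27 = 49.37 mm
ȳ = 529978.60 / 10563.27 = 50.17 mm

x̄ = 49.37 mm, ȳ = 50.17 mm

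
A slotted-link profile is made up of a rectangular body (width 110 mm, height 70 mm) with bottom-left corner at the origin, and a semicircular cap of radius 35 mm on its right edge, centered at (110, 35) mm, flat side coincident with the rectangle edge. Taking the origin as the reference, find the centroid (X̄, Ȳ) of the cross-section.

X̄ = 68.97 mm, Ȳ = 35.00 mm

rectangular body: A = 110 × 70 = 7700.00, centroid at (55.00, 35.00).
semicircular end: A = ½π·35² = 1924.23, centroid at (124.85, 35.00).
ΣA = 9624.23 mm², ΣAX̄ = 663748.14 mm³, ΣAȲ = 336847.89 mm³.
X̄ = 663748.14/9624.23 = 68.97 mm; Ȳ = 336847.89/9624.23 = 35.00 mm.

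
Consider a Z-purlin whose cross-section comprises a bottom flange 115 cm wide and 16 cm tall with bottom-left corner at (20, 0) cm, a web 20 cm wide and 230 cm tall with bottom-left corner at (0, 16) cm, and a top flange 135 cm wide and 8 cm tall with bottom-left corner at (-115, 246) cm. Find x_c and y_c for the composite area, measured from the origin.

x_c = 18.26 cm, y_c = 117.99 cm

Part | A | x̄ᵢ | ȳᵢ | A·x̄ᵢ | A·ȳᵢ
bottom flange | 1840.00 | 77.50 | 8.00 | 142600.00 | 14720.00
web | 4600.00 | 10.00 | 131.00 | 46000.00 | 602600.00
top flange | 1080.00 | -47.50 | 250.00 | -51300.00 | 270000.00
Σ | 7520.00 |  |  | 137300.00 | 887320.00
x_c = 137300.00 / 7520.00 = 18.26 cm
y_c = 887320.00 / 7520.00 = 117.99 cm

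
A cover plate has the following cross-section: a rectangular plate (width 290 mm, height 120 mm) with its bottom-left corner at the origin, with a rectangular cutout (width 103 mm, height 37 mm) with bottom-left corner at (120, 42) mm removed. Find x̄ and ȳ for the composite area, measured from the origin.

x̄ = 141.74 mm, ȳ = 59.94 mm

plate: A = 290 × 120 = 34800.00, centroid at (145.00, 60.00).
hole: A = −(103 × 37) = -3811.00, centroid at (171.50, 60.50).
ΣA = 30989.00 mm², ΣAx̄ = 4392413.50 mm³, ΣAȳ = 1857434.50 mm³.
x̄ = 4392413.50/30989.00 = 141.74 mm; ȳ = 1857434.50/30989.00 = 59.94 mm.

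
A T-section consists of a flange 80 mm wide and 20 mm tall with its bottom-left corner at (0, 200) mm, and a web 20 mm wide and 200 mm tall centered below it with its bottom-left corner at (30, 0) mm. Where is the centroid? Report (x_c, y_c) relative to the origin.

Part | A | x̄ᵢ | ȳᵢ | A·x̄ᵢ | A·ȳᵢ
web | 4000.00 | 40.00 | 100.00 | 160000.00 | 400000.00
flange | 1600.00 | 40.00 | 210.00 | 64000.00 | 336000.00
Σ | 5600.00 |  |  | 224000.00 | 736000.00
x_c = 224000.00 / 5600.00 = 40.00 mm
y_c = 736000.00 / 5600.00 = 131.43 mm

x_c = 40.00 mm, y_c = 131.43 mm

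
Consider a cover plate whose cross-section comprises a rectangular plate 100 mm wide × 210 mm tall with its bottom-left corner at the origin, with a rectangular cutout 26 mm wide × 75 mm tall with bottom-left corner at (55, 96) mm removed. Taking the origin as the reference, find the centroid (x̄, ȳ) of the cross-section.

x̄ = 48.16 mm, ȳ = 102.08 mm

Part | A | x̄ᵢ | ȳᵢ | A·x̄ᵢ | A·ȳᵢ
plate | 21000.00 | 50.00 | 105.00 | 1050000.00 | 2205000.00
hole | -1950.00 | 68.00 | 133.50 | -132600.00 | -260325.00
Σ | 19050.00 |  |  | 917400.00 | 1944675.00
x̄ = 917400.00 / 19050.00 = 48.16 mm
ȳ = 1944675.00 / 19050.00 = 102.08 mm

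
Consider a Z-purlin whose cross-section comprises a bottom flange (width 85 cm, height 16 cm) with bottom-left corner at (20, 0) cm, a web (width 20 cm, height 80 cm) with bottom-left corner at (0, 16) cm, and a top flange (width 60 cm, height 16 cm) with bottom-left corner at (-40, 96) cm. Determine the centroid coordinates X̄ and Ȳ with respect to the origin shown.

X̄ = 23.32 cm, Ȳ = 51.10 cm

bottom flange: A = 85 × 16 = 1360.00, centroid at (62.50, 8.00).
web: A = 20 × 80 = 1600.00, centroid at (10.00, 56.00).
top flange: A = 60 × 16 = 960.00, centroid at (-10.00, 104.00).
ΣA = 3920.00 cm², ΣAX̄ = 91400.00 cm³, ΣAȲ = 200320.00 cm³.
X̄ = 91400.00/3920.00 = 23.32 cm; Ȳ = 200320.00/3920.00 = 51.10 cm.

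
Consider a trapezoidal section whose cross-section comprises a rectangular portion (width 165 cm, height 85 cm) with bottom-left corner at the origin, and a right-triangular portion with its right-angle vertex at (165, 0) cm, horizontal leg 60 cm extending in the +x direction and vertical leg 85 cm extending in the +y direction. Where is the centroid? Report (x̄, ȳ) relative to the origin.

x̄ = 98.27 cm, ȳ = 40.32 cm

Part | A | x̄ᵢ | ȳᵢ | A·x̄ᵢ | A·ȳᵢ
rectangular portion | 14025.00 | 82.50 | 42.50 | 1157062.50 | 596062.50
triangular portion | 2550.00 | 185.00 | 28.33 | 471750.00 | 72250.00
Σ | 16575.00 |  |  | 1628812.50 | 668312.50
x̄ = 1628812.50 / 16575.00 = 98.27 cm
ȳ = 668312.50 / 16575.00 = 40.32 cm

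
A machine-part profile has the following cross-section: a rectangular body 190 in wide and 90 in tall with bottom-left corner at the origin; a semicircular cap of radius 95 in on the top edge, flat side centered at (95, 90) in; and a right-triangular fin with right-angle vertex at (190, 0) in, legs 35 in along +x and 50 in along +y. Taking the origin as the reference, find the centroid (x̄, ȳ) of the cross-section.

x̄ = 97.90 in, ȳ = 81.85 in

Part | A | x̄ᵢ | ȳᵢ | A·x̄ᵢ | A·ȳᵢ
rectangular body | 17100.00 | 95.00 | 45.00 | 1624500.00 | 769500.00
semicircular top | 14176.44 | 95.00 | 130.32 | 1346761.50 | 1847462.65
triangular fin | 875.00 | 201.67 | 16.67 | 176458.33 | 14583.33
Σ | 32151.44 |  |  | 3147719.83 | 2631545.98
x̄ = 3147719.83 / 32151.44 = 97.90 in
ȳ = 2631545.98 / 32151.44 = 81.85 in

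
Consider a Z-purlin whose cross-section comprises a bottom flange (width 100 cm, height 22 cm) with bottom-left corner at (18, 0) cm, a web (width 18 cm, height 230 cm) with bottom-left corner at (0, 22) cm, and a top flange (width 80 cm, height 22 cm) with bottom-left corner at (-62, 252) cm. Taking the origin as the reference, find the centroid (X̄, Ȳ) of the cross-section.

Part | A | x̄ᵢ | ȳᵢ | A·x̄ᵢ | A·ȳᵢ
bottom flange | 2200.00 | 68.00 | 11.00 | 149600.00 | 24200.00
web | 4140.00 | 9.00 | 137.00 | 37260.00 | 567180.00
top flange | 1760.00 | -22.00 | 263.00 | -38720.00 | 462880.00
Σ | 8100.00 |  |  | 148140.00 | 1054260.00
X̄ = 148140.00 / 8100.00 = 18.29 cm
Ȳ = 1054260.00 / 8100.00 = 130.16 cm

X̄ = 18.29 cm, Ȳ = 130.16 cm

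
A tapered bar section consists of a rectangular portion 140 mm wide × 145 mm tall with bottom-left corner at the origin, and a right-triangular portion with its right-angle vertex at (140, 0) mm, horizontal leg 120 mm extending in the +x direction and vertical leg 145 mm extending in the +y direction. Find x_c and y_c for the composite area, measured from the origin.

Part | A | x̄ᵢ | ȳᵢ | A·x̄ᵢ | A·ȳᵢ
rectangular portion | 20300.00 | 70.00 | 72.50 | 1421000.00 | 1471750.00
triangular portion | 8700.00 | 180.00 | 48.33 | 1566000.00 | 420500.00
Σ | 29000.00 |  |  | 2987000.00 | 1892250.00
x_c = 2987000.00 / 29000.00 = 103.00 mm
y_c = 1892250.00 / 29000.00 = 65.25 mm

x_c = 103.00 mm, y_c = 65.25 mm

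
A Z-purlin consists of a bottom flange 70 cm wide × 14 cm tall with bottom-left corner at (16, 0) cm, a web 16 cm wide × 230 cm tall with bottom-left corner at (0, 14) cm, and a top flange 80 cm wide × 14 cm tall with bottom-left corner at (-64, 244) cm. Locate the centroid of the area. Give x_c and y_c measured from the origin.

x_c = 9.09 cm, y_c = 131.96 cm

bottom flange: A = 70 × 14 = 980.00, centroid at (51.00, 7.00).
web: A = 16 × 230 = 3680.00, centroid at (8.00, 129.00).
top flange: A = 80 × 14 = 1120.00, centroid at (-24.00, 251.00).
ΣA = 5780.00 cm², ΣAx_c = 52540.00 cm³, ΣAy_c = 762700.00 cm³.
x_c = 52540.00/5780.00 = 9.09 cm; y_c = 762700.00/5780.00 = 131.96 cm.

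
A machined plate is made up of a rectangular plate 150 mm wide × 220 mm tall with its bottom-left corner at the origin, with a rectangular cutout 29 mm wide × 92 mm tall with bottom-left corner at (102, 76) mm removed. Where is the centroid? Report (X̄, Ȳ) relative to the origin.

X̄ = 71.35 mm, Ȳ = 108.94 mm

plate: A = 150 × 220 = 33000.00, centroid at (75.00, 110.00).
hole: A = −(29 × 92) = -2668.00, centroid at (116.50, 122.00).
ΣA = 30332.00 mm², ΣAX̄ = 2164178.00 mm³, ΣAȲ = 3304504.00 mm³.
X̄ = 2164178.00/30332.00 = 71.35 mm; Ȳ = 3304504.00/30332.00 = 108.94 mm.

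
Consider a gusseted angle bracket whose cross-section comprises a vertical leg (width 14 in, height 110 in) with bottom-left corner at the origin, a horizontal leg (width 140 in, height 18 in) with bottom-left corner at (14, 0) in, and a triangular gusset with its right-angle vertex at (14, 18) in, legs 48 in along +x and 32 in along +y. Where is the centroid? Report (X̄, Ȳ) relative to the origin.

vertical leg: A = 14 × 110 = 1540.00, centroid at (7.00, 55.00).
horizontal leg: A = 140 × 18 = 2520.00, centroid at (84.00, 9.00).
gusset: A = ½·48·32 = 768.00, centroid at (30.00, 28.67).
ΣA = 4828.00 in², ΣAX̄ = 245500.00 in³, ΣAȲ = 129396.00 in³.
X̄ = 245500.00/4828.00 = 50.85 in; Ȳ = 129396.00/4828.00 = 26.80 in.

X̄ = 50.85 in, Ȳ = 26.80 in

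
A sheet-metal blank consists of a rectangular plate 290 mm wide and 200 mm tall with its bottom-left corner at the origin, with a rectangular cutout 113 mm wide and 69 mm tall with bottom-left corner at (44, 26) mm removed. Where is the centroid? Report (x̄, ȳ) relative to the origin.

Part | A | x̄ᵢ | ȳᵢ | A·x̄ᵢ | A·ȳᵢ
plate | 58000.00 | 145.00 | 100.00 | 8410000.00 | 5800000.00
hole | -7797.00 | 100.50 | 60.50 | -783598.50 | -471718.50
Σ | 50203.00 |  |  | 7626401.50 | 5328281.50
x̄ = 7626401.50 / 50203.00 = 151.91 mm
ȳ = 5328281.50 / 50203.00 = 106.13 mm

x̄ = 151.91 mm, ȳ = 106.13 mm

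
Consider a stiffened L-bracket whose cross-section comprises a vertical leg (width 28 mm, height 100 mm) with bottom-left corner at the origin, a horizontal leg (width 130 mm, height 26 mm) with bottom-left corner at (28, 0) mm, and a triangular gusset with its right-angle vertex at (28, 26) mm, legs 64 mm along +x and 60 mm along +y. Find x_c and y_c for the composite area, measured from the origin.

vertical leg: A = 28 × 100 = 2800.00, centroid at (14.00, 50.00).
horizontal leg: A = 130 × 26 = 3380.00, centroid at (93.00, 13.00).
gusset: A = ½·64·60 = 1920.00, centroid at (49.33, 46.00).
ΣA = 8100.00 mm²
ΣAx_c = (2800.00)(14.00) + (3380.00)(93.00) + (1920.00)(49.33) = 448260.00 mm³
ΣAy_c = (2800.00)(50.00) + (3380.00)(13.00) + (1920.00)(46.00) = 272260.00 mm³
x_c = 448260.00 / 8100.00 = 55.34 mm
y_c = 272260.00 / 8100.00 = 33.61 mm

x_c = 55.34 mm, y_c = 33.61 mm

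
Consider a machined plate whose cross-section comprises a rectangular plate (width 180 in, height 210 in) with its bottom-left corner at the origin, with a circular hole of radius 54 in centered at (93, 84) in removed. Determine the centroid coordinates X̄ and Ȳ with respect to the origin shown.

X̄ = 89.04 in, Ȳ = 111.72 in

Part | A | x̄ᵢ | ȳᵢ | A·x̄ᵢ | A·ȳᵢ
plate | 37800.00 | 90.00 | 105.00 | 3402000.00 | 3969000.00
hole | -9160.88 | 93.00 | 84.00 | -851962.23 | -769514.27
Σ | 28639.12 |  |  | 2550037.77 | 3199485.73
X̄ = 2550037.77 / 28639.12 = 89.04 in
Ȳ = 3199485.73 / 28639.12 = 111.72 in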